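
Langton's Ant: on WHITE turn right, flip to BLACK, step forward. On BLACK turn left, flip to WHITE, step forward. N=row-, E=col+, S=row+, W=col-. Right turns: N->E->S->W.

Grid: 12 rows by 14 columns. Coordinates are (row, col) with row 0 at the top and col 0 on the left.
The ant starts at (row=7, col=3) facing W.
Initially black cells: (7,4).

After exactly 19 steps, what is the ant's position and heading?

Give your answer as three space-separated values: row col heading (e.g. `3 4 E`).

Step 1: on WHITE (7,3): turn R to N, flip to black, move to (6,3). |black|=2
Step 2: on WHITE (6,3): turn R to E, flip to black, move to (6,4). |black|=3
Step 3: on WHITE (6,4): turn R to S, flip to black, move to (7,4). |black|=4
Step 4: on BLACK (7,4): turn L to E, flip to white, move to (7,5). |black|=3
Step 5: on WHITE (7,5): turn R to S, flip to black, move to (8,5). |black|=4
Step 6: on WHITE (8,5): turn R to W, flip to black, move to (8,4). |black|=5
Step 7: on WHITE (8,4): turn R to N, flip to black, move to (7,4). |black|=6
Step 8: on WHITE (7,4): turn R to E, flip to black, move to (7,5). |black|=7
Step 9: on BLACK (7,5): turn L to N, flip to white, move to (6,5). |black|=6
Step 10: on WHITE (6,5): turn R to E, flip to black, move to (6,6). |black|=7
Step 11: on WHITE (6,6): turn R to S, flip to black, move to (7,6). |black|=8
Step 12: on WHITE (7,6): turn R to W, flip to black, move to (7,5). |black|=9
Step 13: on WHITE (7,5): turn R to N, flip to black, move to (6,5). |black|=10
Step 14: on BLACK (6,5): turn L to W, flip to white, move to (6,4). |black|=9
Step 15: on BLACK (6,4): turn L to S, flip to white, move to (7,4). |black|=8
Step 16: on BLACK (7,4): turn L to E, flip to white, move to (7,5). |black|=7
Step 17: on BLACK (7,5): turn L to N, flip to white, move to (6,5). |black|=6
Step 18: on WHITE (6,5): turn R to E, flip to black, move to (6,6). |black|=7
Step 19: on BLACK (6,6): turn L to N, flip to white, move to (5,6). |black|=6

Answer: 5 6 N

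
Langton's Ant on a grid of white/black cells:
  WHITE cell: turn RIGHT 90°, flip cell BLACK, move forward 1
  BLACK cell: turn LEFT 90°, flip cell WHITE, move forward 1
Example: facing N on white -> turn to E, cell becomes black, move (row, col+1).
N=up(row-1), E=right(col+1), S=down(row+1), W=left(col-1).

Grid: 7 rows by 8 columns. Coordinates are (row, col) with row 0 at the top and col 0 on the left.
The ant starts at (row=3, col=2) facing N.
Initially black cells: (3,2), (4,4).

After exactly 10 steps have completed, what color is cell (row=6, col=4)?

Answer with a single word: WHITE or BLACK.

Answer: WHITE

Derivation:
Step 1: on BLACK (3,2): turn L to W, flip to white, move to (3,1). |black|=1
Step 2: on WHITE (3,1): turn R to N, flip to black, move to (2,1). |black|=2
Step 3: on WHITE (2,1): turn R to E, flip to black, move to (2,2). |black|=3
Step 4: on WHITE (2,2): turn R to S, flip to black, move to (3,2). |black|=4
Step 5: on WHITE (3,2): turn R to W, flip to black, move to (3,1). |black|=5
Step 6: on BLACK (3,1): turn L to S, flip to white, move to (4,1). |black|=4
Step 7: on WHITE (4,1): turn R to W, flip to black, move to (4,0). |black|=5
Step 8: on WHITE (4,0): turn R to N, flip to black, move to (3,0). |black|=6
Step 9: on WHITE (3,0): turn R to E, flip to black, move to (3,1). |black|=7
Step 10: on WHITE (3,1): turn R to S, flip to black, move to (4,1). |black|=8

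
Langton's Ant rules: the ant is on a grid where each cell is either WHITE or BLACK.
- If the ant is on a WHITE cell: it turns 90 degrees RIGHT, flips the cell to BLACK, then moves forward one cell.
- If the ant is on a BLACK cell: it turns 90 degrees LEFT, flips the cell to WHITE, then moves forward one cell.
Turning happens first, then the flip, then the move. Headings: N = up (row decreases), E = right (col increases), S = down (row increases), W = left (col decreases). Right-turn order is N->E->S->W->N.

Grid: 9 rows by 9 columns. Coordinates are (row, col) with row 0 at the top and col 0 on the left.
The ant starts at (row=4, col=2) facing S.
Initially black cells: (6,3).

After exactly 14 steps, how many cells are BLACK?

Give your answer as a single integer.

Step 1: on WHITE (4,2): turn R to W, flip to black, move to (4,1). |black|=2
Step 2: on WHITE (4,1): turn R to N, flip to black, move to (3,1). |black|=3
Step 3: on WHITE (3,1): turn R to E, flip to black, move to (3,2). |black|=4
Step 4: on WHITE (3,2): turn R to S, flip to black, move to (4,2). |black|=5
Step 5: on BLACK (4,2): turn L to E, flip to white, move to (4,3). |black|=4
Step 6: on WHITE (4,3): turn R to S, flip to black, move to (5,3). |black|=5
Step 7: on WHITE (5,3): turn R to W, flip to black, move to (5,2). |black|=6
Step 8: on WHITE (5,2): turn R to N, flip to black, move to (4,2). |black|=7
Step 9: on WHITE (4,2): turn R to E, flip to black, move to (4,3). |black|=8
Step 10: on BLACK (4,3): turn L to N, flip to white, move to (3,3). |black|=7
Step 11: on WHITE (3,3): turn R to E, flip to black, move to (3,4). |black|=8
Step 12: on WHITE (3,4): turn R to S, flip to black, move to (4,4). |black|=9
Step 13: on WHITE (4,4): turn R to W, flip to black, move to (4,3). |black|=10
Step 14: on WHITE (4,3): turn R to N, flip to black, move to (3,3). |black|=11

Answer: 11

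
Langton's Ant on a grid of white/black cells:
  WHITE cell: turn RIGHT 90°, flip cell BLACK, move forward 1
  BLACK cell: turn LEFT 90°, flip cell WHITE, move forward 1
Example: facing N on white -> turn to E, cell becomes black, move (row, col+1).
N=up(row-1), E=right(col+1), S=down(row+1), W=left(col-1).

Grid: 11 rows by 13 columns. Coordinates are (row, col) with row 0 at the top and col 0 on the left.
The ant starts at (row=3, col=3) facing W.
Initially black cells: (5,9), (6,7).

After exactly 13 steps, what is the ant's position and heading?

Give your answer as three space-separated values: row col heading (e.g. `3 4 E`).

Answer: 4 3 N

Derivation:
Step 1: on WHITE (3,3): turn R to N, flip to black, move to (2,3). |black|=3
Step 2: on WHITE (2,3): turn R to E, flip to black, move to (2,4). |black|=4
Step 3: on WHITE (2,4): turn R to S, flip to black, move to (3,4). |black|=5
Step 4: on WHITE (3,4): turn R to W, flip to black, move to (3,3). |black|=6
Step 5: on BLACK (3,3): turn L to S, flip to white, move to (4,3). |black|=5
Step 6: on WHITE (4,3): turn R to W, flip to black, move to (4,2). |black|=6
Step 7: on WHITE (4,2): turn R to N, flip to black, move to (3,2). |black|=7
Step 8: on WHITE (3,2): turn R to E, flip to black, move to (3,3). |black|=8
Step 9: on WHITE (3,3): turn R to S, flip to black, move to (4,3). |black|=9
Step 10: on BLACK (4,3): turn L to E, flip to white, move to (4,4). |black|=8
Step 11: on WHITE (4,4): turn R to S, flip to black, move to (5,4). |black|=9
Step 12: on WHITE (5,4): turn R to W, flip to black, move to (5,3). |black|=10
Step 13: on WHITE (5,3): turn R to N, flip to black, move to (4,3). |black|=11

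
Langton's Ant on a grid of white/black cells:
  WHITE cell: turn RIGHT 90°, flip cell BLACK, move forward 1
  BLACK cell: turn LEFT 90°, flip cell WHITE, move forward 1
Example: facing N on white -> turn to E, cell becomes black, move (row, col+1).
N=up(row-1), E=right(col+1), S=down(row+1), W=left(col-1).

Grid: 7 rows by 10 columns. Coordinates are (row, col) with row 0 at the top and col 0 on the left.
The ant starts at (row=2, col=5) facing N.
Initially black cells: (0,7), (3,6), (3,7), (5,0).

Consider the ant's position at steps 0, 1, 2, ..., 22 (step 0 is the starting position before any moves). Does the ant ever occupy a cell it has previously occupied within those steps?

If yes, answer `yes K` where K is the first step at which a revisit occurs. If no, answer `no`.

Answer: yes 7

Derivation:
Step 1: on WHITE (2,5): turn R to E, flip to black, move to (2,6). |black|=5 — new cell
Step 2: on WHITE (2,6): turn R to S, flip to black, move to (3,6). |black|=6 — new cell
Step 3: on BLACK (3,6): turn L to E, flip to white, move to (3,7). |black|=5 — new cell
Step 4: on BLACK (3,7): turn L to N, flip to white, move to (2,7). |black|=4 — new cell
Step 5: on WHITE (2,7): turn R to E, flip to black, move to (2,8). |black|=5 — new cell
Step 6: on WHITE (2,8): turn R to S, flip to black, move to (3,8). |black|=6 — new cell
Step 7: on WHITE (3,8): turn R to W, flip to black, move to (3,7). |black|=7 — REVISIT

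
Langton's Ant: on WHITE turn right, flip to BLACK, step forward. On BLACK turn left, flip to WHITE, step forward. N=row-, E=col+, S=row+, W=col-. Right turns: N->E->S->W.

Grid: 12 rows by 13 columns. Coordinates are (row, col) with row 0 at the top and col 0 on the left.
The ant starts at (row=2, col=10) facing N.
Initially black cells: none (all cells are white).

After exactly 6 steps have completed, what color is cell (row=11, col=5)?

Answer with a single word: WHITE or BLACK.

Step 1: on WHITE (2,10): turn R to E, flip to black, move to (2,11). |black|=1
Step 2: on WHITE (2,11): turn R to S, flip to black, move to (3,11). |black|=2
Step 3: on WHITE (3,11): turn R to W, flip to black, move to (3,10). |black|=3
Step 4: on WHITE (3,10): turn R to N, flip to black, move to (2,10). |black|=4
Step 5: on BLACK (2,10): turn L to W, flip to white, move to (2,9). |black|=3
Step 6: on WHITE (2,9): turn R to N, flip to black, move to (1,9). |black|=4

Answer: WHITE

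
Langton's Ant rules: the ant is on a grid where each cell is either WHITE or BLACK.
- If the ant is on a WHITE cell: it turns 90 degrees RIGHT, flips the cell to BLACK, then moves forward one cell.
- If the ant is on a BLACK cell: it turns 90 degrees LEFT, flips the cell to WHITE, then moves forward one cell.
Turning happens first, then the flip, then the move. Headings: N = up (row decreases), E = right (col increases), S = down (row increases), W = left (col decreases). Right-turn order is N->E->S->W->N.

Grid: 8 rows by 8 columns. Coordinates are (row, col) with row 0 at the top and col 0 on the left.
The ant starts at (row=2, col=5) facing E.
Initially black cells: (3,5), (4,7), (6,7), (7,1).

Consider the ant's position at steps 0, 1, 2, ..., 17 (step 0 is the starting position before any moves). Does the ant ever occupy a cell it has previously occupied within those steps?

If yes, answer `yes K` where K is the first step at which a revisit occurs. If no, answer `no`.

Step 1: on WHITE (2,5): turn R to S, flip to black, move to (3,5). |black|=5 — new cell
Step 2: on BLACK (3,5): turn L to E, flip to white, move to (3,6). |black|=4 — new cell
Step 3: on WHITE (3,6): turn R to S, flip to black, move to (4,6). |black|=5 — new cell
Step 4: on WHITE (4,6): turn R to W, flip to black, move to (4,5). |black|=6 — new cell
Step 5: on WHITE (4,5): turn R to N, flip to black, move to (3,5). |black|=7 — REVISIT

Answer: yes 5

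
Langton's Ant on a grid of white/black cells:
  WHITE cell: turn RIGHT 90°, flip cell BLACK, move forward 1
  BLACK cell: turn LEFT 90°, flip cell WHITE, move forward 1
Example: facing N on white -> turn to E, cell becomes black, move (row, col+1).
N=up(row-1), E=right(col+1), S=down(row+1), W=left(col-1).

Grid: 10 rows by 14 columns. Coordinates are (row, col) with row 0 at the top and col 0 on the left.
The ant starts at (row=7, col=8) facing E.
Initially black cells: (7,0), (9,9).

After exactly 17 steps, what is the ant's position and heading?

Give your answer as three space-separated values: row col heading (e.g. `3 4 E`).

Answer: 6 8 N

Derivation:
Step 1: on WHITE (7,8): turn R to S, flip to black, move to (8,8). |black|=3
Step 2: on WHITE (8,8): turn R to W, flip to black, move to (8,7). |black|=4
Step 3: on WHITE (8,7): turn R to N, flip to black, move to (7,7). |black|=5
Step 4: on WHITE (7,7): turn R to E, flip to black, move to (7,8). |black|=6
Step 5: on BLACK (7,8): turn L to N, flip to white, move to (6,8). |black|=5
Step 6: on WHITE (6,8): turn R to E, flip to black, move to (6,9). |black|=6
Step 7: on WHITE (6,9): turn R to S, flip to black, move to (7,9). |black|=7
Step 8: on WHITE (7,9): turn R to W, flip to black, move to (7,8). |black|=8
Step 9: on WHITE (7,8): turn R to N, flip to black, move to (6,8). |black|=9
Step 10: on BLACK (6,8): turn L to W, flip to white, move to (6,7). |black|=8
Step 11: on WHITE (6,7): turn R to N, flip to black, move to (5,7). |black|=9
Step 12: on WHITE (5,7): turn R to E, flip to black, move to (5,8). |black|=10
Step 13: on WHITE (5,8): turn R to S, flip to black, move to (6,8). |black|=11
Step 14: on WHITE (6,8): turn R to W, flip to black, move to (6,7). |black|=12
Step 15: on BLACK (6,7): turn L to S, flip to white, move to (7,7). |black|=11
Step 16: on BLACK (7,7): turn L to E, flip to white, move to (7,8). |black|=10
Step 17: on BLACK (7,8): turn L to N, flip to white, move to (6,8). |black|=9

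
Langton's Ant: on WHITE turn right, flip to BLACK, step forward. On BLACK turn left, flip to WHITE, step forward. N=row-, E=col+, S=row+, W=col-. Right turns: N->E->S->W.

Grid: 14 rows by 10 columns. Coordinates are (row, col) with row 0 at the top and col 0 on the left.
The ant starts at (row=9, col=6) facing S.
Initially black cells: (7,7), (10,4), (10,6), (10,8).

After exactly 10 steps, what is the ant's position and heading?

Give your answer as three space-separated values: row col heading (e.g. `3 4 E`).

Answer: 10 5 N

Derivation:
Step 1: on WHITE (9,6): turn R to W, flip to black, move to (9,5). |black|=5
Step 2: on WHITE (9,5): turn R to N, flip to black, move to (8,5). |black|=6
Step 3: on WHITE (8,5): turn R to E, flip to black, move to (8,6). |black|=7
Step 4: on WHITE (8,6): turn R to S, flip to black, move to (9,6). |black|=8
Step 5: on BLACK (9,6): turn L to E, flip to white, move to (9,7). |black|=7
Step 6: on WHITE (9,7): turn R to S, flip to black, move to (10,7). |black|=8
Step 7: on WHITE (10,7): turn R to W, flip to black, move to (10,6). |black|=9
Step 8: on BLACK (10,6): turn L to S, flip to white, move to (11,6). |black|=8
Step 9: on WHITE (11,6): turn R to W, flip to black, move to (11,5). |black|=9
Step 10: on WHITE (11,5): turn R to N, flip to black, move to (10,5). |black|=10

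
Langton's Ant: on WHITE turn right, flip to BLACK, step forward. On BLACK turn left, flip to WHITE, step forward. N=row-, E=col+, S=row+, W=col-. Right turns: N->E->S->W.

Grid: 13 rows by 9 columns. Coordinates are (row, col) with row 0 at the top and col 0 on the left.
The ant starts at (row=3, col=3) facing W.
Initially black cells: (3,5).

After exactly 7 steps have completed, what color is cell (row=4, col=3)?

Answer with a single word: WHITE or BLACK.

Answer: BLACK

Derivation:
Step 1: on WHITE (3,3): turn R to N, flip to black, move to (2,3). |black|=2
Step 2: on WHITE (2,3): turn R to E, flip to black, move to (2,4). |black|=3
Step 3: on WHITE (2,4): turn R to S, flip to black, move to (3,4). |black|=4
Step 4: on WHITE (3,4): turn R to W, flip to black, move to (3,3). |black|=5
Step 5: on BLACK (3,3): turn L to S, flip to white, move to (4,3). |black|=4
Step 6: on WHITE (4,3): turn R to W, flip to black, move to (4,2). |black|=5
Step 7: on WHITE (4,2): turn R to N, flip to black, move to (3,2). |black|=6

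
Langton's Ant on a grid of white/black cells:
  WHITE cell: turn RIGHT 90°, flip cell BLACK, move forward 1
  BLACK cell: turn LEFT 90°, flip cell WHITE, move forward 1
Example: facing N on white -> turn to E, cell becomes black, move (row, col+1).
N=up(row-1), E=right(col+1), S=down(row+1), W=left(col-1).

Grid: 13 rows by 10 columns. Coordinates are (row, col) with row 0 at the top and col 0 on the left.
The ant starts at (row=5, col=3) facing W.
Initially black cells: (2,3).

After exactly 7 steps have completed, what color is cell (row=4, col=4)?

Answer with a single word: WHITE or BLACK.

Answer: BLACK

Derivation:
Step 1: on WHITE (5,3): turn R to N, flip to black, move to (4,3). |black|=2
Step 2: on WHITE (4,3): turn R to E, flip to black, move to (4,4). |black|=3
Step 3: on WHITE (4,4): turn R to S, flip to black, move to (5,4). |black|=4
Step 4: on WHITE (5,4): turn R to W, flip to black, move to (5,3). |black|=5
Step 5: on BLACK (5,3): turn L to S, flip to white, move to (6,3). |black|=4
Step 6: on WHITE (6,3): turn R to W, flip to black, move to (6,2). |black|=5
Step 7: on WHITE (6,2): turn R to N, flip to black, move to (5,2). |black|=6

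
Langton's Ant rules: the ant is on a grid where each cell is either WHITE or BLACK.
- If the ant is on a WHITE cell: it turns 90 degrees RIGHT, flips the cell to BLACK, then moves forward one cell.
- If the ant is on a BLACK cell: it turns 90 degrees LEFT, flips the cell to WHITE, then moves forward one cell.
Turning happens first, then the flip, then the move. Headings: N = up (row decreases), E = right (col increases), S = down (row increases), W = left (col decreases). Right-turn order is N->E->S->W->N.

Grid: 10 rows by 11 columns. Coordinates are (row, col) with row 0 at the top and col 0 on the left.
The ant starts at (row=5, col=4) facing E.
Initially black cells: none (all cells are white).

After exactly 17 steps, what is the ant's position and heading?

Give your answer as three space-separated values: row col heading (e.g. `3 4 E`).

Step 1: on WHITE (5,4): turn R to S, flip to black, move to (6,4). |black|=1
Step 2: on WHITE (6,4): turn R to W, flip to black, move to (6,3). |black|=2
Step 3: on WHITE (6,3): turn R to N, flip to black, move to (5,3). |black|=3
Step 4: on WHITE (5,3): turn R to E, flip to black, move to (5,4). |black|=4
Step 5: on BLACK (5,4): turn L to N, flip to white, move to (4,4). |black|=3
Step 6: on WHITE (4,4): turn R to E, flip to black, move to (4,5). |black|=4
Step 7: on WHITE (4,5): turn R to S, flip to black, move to (5,5). |black|=5
Step 8: on WHITE (5,5): turn R to W, flip to black, move to (5,4). |black|=6
Step 9: on WHITE (5,4): turn R to N, flip to black, move to (4,4). |black|=7
Step 10: on BLACK (4,4): turn L to W, flip to white, move to (4,3). |black|=6
Step 11: on WHITE (4,3): turn R to N, flip to black, move to (3,3). |black|=7
Step 12: on WHITE (3,3): turn R to E, flip to black, move to (3,4). |black|=8
Step 13: on WHITE (3,4): turn R to S, flip to black, move to (4,4). |black|=9
Step 14: on WHITE (4,4): turn R to W, flip to black, move to (4,3). |black|=10
Step 15: on BLACK (4,3): turn L to S, flip to white, move to (5,3). |black|=9
Step 16: on BLACK (5,3): turn L to E, flip to white, move to (5,4). |black|=8
Step 17: on BLACK (5,4): turn L to N, flip to white, move to (4,4). |black|=7

Answer: 4 4 N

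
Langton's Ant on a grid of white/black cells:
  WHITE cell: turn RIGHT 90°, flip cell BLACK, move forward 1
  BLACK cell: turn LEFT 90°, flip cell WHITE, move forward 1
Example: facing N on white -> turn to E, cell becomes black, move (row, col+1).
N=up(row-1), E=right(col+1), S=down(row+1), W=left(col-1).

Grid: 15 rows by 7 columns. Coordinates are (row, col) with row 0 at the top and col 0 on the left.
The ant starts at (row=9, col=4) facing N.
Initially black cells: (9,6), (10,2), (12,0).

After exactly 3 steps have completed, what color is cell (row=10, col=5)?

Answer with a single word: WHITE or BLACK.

Answer: BLACK

Derivation:
Step 1: on WHITE (9,4): turn R to E, flip to black, move to (9,5). |black|=4
Step 2: on WHITE (9,5): turn R to S, flip to black, move to (10,5). |black|=5
Step 3: on WHITE (10,5): turn R to W, flip to black, move to (10,4). |black|=6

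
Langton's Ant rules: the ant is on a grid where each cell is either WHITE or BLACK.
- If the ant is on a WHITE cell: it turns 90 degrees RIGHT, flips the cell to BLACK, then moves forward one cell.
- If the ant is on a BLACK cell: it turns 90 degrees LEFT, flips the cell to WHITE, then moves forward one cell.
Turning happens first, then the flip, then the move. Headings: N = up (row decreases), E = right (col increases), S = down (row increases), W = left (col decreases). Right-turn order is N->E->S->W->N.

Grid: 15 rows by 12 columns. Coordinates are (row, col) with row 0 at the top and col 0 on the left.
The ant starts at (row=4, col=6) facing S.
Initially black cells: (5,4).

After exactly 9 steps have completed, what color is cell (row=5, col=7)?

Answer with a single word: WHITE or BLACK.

Answer: BLACK

Derivation:
Step 1: on WHITE (4,6): turn R to W, flip to black, move to (4,5). |black|=2
Step 2: on WHITE (4,5): turn R to N, flip to black, move to (3,5). |black|=3
Step 3: on WHITE (3,5): turn R to E, flip to black, move to (3,6). |black|=4
Step 4: on WHITE (3,6): turn R to S, flip to black, move to (4,6). |black|=5
Step 5: on BLACK (4,6): turn L to E, flip to white, move to (4,7). |black|=4
Step 6: on WHITE (4,7): turn R to S, flip to black, move to (5,7). |black|=5
Step 7: on WHITE (5,7): turn R to W, flip to black, move to (5,6). |black|=6
Step 8: on WHITE (5,6): turn R to N, flip to black, move to (4,6). |black|=7
Step 9: on WHITE (4,6): turn R to E, flip to black, move to (4,7). |black|=8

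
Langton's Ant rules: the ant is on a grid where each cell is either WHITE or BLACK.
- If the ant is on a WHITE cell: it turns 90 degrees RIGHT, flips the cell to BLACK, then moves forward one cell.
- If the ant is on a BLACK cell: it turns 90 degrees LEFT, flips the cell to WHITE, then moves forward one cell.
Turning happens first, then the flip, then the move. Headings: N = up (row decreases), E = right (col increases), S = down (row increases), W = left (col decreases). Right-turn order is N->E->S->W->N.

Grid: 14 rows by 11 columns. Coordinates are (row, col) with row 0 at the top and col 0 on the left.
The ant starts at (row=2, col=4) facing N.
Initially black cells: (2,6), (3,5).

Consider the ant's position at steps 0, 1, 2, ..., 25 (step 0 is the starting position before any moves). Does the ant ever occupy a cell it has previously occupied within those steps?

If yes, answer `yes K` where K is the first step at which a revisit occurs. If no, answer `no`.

Answer: yes 6

Derivation:
Step 1: on WHITE (2,4): turn R to E, flip to black, move to (2,5). |black|=3 — new cell
Step 2: on WHITE (2,5): turn R to S, flip to black, move to (3,5). |black|=4 — new cell
Step 3: on BLACK (3,5): turn L to E, flip to white, move to (3,6). |black|=3 — new cell
Step 4: on WHITE (3,6): turn R to S, flip to black, move to (4,6). |black|=4 — new cell
Step 5: on WHITE (4,6): turn R to W, flip to black, move to (4,5). |black|=5 — new cell
Step 6: on WHITE (4,5): turn R to N, flip to black, move to (3,5). |black|=6 — REVISIT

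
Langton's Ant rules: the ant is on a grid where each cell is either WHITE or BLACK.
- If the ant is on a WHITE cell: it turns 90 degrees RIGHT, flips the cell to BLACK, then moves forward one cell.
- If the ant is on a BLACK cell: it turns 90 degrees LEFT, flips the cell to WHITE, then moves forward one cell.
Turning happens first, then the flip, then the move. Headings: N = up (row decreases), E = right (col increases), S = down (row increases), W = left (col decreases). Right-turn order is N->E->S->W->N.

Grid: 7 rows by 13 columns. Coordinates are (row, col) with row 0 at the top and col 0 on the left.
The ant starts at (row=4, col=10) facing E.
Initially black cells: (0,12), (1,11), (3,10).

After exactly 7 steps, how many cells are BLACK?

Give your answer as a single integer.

Answer: 6

Derivation:
Step 1: on WHITE (4,10): turn R to S, flip to black, move to (5,10). |black|=4
Step 2: on WHITE (5,10): turn R to W, flip to black, move to (5,9). |black|=5
Step 3: on WHITE (5,9): turn R to N, flip to black, move to (4,9). |black|=6
Step 4: on WHITE (4,9): turn R to E, flip to black, move to (4,10). |black|=7
Step 5: on BLACK (4,10): turn L to N, flip to white, move to (3,10). |black|=6
Step 6: on BLACK (3,10): turn L to W, flip to white, move to (3,9). |black|=5
Step 7: on WHITE (3,9): turn R to N, flip to black, move to (2,9). |black|=6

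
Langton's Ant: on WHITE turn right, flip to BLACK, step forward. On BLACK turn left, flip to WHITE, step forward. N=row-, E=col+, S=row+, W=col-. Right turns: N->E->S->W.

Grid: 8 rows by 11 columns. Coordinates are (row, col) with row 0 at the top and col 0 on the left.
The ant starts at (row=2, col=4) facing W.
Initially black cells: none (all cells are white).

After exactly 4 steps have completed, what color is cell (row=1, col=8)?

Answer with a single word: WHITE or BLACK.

Answer: WHITE

Derivation:
Step 1: on WHITE (2,4): turn R to N, flip to black, move to (1,4). |black|=1
Step 2: on WHITE (1,4): turn R to E, flip to black, move to (1,5). |black|=2
Step 3: on WHITE (1,5): turn R to S, flip to black, move to (2,5). |black|=3
Step 4: on WHITE (2,5): turn R to W, flip to black, move to (2,4). |black|=4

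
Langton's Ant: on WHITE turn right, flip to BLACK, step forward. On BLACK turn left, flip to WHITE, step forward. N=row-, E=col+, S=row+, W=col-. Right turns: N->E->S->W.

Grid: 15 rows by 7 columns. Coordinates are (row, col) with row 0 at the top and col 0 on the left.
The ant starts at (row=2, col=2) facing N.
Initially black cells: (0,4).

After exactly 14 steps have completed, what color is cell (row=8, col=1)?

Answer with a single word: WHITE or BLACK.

Answer: WHITE

Derivation:
Step 1: on WHITE (2,2): turn R to E, flip to black, move to (2,3). |black|=2
Step 2: on WHITE (2,3): turn R to S, flip to black, move to (3,3). |black|=3
Step 3: on WHITE (3,3): turn R to W, flip to black, move to (3,2). |black|=4
Step 4: on WHITE (3,2): turn R to N, flip to black, move to (2,2). |black|=5
Step 5: on BLACK (2,2): turn L to W, flip to white, move to (2,1). |black|=4
Step 6: on WHITE (2,1): turn R to N, flip to black, move to (1,1). |black|=5
Step 7: on WHITE (1,1): turn R to E, flip to black, move to (1,2). |black|=6
Step 8: on WHITE (1,2): turn R to S, flip to black, move to (2,2). |black|=7
Step 9: on WHITE (2,2): turn R to W, flip to black, move to (2,1). |black|=8
Step 10: on BLACK (2,1): turn L to S, flip to white, move to (3,1). |black|=7
Step 11: on WHITE (3,1): turn R to W, flip to black, move to (3,0). |black|=8
Step 12: on WHITE (3,0): turn R to N, flip to black, move to (2,0). |black|=9
Step 13: on WHITE (2,0): turn R to E, flip to black, move to (2,1). |black|=10
Step 14: on WHITE (2,1): turn R to S, flip to black, move to (3,1). |black|=11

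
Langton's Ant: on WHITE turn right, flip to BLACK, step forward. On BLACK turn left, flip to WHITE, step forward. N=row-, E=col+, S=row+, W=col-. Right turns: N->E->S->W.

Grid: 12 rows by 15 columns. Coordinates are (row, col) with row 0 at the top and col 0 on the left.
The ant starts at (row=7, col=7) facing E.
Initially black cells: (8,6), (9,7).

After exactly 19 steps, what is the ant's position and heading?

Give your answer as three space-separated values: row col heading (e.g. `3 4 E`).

Step 1: on WHITE (7,7): turn R to S, flip to black, move to (8,7). |black|=3
Step 2: on WHITE (8,7): turn R to W, flip to black, move to (8,6). |black|=4
Step 3: on BLACK (8,6): turn L to S, flip to white, move to (9,6). |black|=3
Step 4: on WHITE (9,6): turn R to W, flip to black, move to (9,5). |black|=4
Step 5: on WHITE (9,5): turn R to N, flip to black, move to (8,5). |black|=5
Step 6: on WHITE (8,5): turn R to E, flip to black, move to (8,6). |black|=6
Step 7: on WHITE (8,6): turn R to S, flip to black, move to (9,6). |black|=7
Step 8: on BLACK (9,6): turn L to E, flip to white, move to (9,7). |black|=6
Step 9: on BLACK (9,7): turn L to N, flip to white, move to (8,7). |black|=5
Step 10: on BLACK (8,7): turn L to W, flip to white, move to (8,6). |black|=4
Step 11: on BLACK (8,6): turn L to S, flip to white, move to (9,6). |black|=3
Step 12: on WHITE (9,6): turn R to W, flip to black, move to (9,5). |black|=4
Step 13: on BLACK (9,5): turn L to S, flip to white, move to (10,5). |black|=3
Step 14: on WHITE (10,5): turn R to W, flip to black, move to (10,4). |black|=4
Step 15: on WHITE (10,4): turn R to N, flip to black, move to (9,4). |black|=5
Step 16: on WHITE (9,4): turn R to E, flip to black, move to (9,5). |black|=6
Step 17: on WHITE (9,5): turn R to S, flip to black, move to (10,5). |black|=7
Step 18: on BLACK (10,5): turn L to E, flip to white, move to (10,6). |black|=6
Step 19: on WHITE (10,6): turn R to S, flip to black, move to (11,6). |black|=7

Answer: 11 6 S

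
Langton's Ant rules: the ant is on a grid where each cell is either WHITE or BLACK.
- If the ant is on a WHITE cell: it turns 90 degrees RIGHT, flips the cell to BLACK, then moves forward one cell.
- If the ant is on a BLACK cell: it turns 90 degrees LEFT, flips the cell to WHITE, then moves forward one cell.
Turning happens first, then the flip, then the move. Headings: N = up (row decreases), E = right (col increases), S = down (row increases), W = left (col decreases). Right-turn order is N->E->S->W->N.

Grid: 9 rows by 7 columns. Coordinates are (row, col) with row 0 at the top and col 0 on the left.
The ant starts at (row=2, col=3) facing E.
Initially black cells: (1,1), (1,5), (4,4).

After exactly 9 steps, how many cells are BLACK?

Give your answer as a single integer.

Step 1: on WHITE (2,3): turn R to S, flip to black, move to (3,3). |black|=4
Step 2: on WHITE (3,3): turn R to W, flip to black, move to (3,2). |black|=5
Step 3: on WHITE (3,2): turn R to N, flip to black, move to (2,2). |black|=6
Step 4: on WHITE (2,2): turn R to E, flip to black, move to (2,3). |black|=7
Step 5: on BLACK (2,3): turn L to N, flip to white, move to (1,3). |black|=6
Step 6: on WHITE (1,3): turn R to E, flip to black, move to (1,4). |black|=7
Step 7: on WHITE (1,4): turn R to S, flip to black, move to (2,4). |black|=8
Step 8: on WHITE (2,4): turn R to W, flip to black, move to (2,3). |black|=9
Step 9: on WHITE (2,3): turn R to N, flip to black, move to (1,3). |black|=10

Answer: 10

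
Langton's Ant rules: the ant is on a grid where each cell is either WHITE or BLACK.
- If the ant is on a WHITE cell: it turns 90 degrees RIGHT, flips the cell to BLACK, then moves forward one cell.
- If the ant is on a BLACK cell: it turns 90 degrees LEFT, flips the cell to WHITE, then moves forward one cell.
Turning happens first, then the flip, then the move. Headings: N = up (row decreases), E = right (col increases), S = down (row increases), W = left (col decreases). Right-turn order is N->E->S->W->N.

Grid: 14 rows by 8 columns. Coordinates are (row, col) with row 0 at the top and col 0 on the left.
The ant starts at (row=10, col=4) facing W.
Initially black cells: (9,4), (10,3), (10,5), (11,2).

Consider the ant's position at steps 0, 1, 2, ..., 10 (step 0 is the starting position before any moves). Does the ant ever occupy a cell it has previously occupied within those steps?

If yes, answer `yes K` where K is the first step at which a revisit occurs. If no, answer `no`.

Step 1: on WHITE (10,4): turn R to N, flip to black, move to (9,4). |black|=5 — new cell
Step 2: on BLACK (9,4): turn L to W, flip to white, move to (9,3). |black|=4 — new cell
Step 3: on WHITE (9,3): turn R to N, flip to black, move to (8,3). |black|=5 — new cell
Step 4: on WHITE (8,3): turn R to E, flip to black, move to (8,4). |black|=6 — new cell
Step 5: on WHITE (8,4): turn R to S, flip to black, move to (9,4). |black|=7 — REVISIT

Answer: yes 5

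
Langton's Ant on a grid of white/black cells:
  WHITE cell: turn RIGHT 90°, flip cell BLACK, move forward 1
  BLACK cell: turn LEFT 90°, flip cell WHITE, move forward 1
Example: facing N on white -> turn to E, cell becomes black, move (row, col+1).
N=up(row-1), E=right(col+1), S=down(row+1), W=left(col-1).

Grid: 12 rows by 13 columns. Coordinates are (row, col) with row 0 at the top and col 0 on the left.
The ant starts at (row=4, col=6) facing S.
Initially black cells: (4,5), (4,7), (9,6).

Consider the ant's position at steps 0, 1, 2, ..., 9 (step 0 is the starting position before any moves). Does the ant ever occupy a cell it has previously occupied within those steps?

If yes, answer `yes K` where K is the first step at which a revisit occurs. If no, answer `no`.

Step 1: on WHITE (4,6): turn R to W, flip to black, move to (4,5). |black|=4 — new cell
Step 2: on BLACK (4,5): turn L to S, flip to white, move to (5,5). |black|=3 — new cell
Step 3: on WHITE (5,5): turn R to W, flip to black, move to (5,4). |black|=4 — new cell
Step 4: on WHITE (5,4): turn R to N, flip to black, move to (4,4). |black|=5 — new cell
Step 5: on WHITE (4,4): turn R to E, flip to black, move to (4,5). |black|=6 — REVISIT

Answer: yes 5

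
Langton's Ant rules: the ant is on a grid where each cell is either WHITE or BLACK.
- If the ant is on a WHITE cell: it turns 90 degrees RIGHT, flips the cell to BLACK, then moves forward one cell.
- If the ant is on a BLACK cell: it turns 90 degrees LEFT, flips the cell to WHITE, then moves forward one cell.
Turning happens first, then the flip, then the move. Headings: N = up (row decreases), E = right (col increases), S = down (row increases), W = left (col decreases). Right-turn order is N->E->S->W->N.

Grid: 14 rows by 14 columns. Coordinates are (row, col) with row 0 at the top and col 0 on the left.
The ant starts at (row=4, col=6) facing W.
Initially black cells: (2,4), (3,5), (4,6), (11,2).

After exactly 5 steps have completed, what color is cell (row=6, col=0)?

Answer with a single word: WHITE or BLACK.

Answer: WHITE

Derivation:
Step 1: on BLACK (4,6): turn L to S, flip to white, move to (5,6). |black|=3
Step 2: on WHITE (5,6): turn R to W, flip to black, move to (5,5). |black|=4
Step 3: on WHITE (5,5): turn R to N, flip to black, move to (4,5). |black|=5
Step 4: on WHITE (4,5): turn R to E, flip to black, move to (4,6). |black|=6
Step 5: on WHITE (4,6): turn R to S, flip to black, move to (5,6). |black|=7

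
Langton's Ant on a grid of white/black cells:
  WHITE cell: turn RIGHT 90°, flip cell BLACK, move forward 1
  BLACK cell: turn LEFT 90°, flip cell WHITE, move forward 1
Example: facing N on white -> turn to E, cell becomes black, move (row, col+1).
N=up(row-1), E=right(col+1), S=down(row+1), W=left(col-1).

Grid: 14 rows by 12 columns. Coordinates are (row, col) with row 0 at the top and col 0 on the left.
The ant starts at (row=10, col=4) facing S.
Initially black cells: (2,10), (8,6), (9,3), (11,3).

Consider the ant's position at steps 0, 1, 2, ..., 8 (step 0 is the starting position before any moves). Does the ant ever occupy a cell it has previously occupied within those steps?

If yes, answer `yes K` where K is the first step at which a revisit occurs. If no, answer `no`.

Step 1: on WHITE (10,4): turn R to W, flip to black, move to (10,3). |black|=5 — new cell
Step 2: on WHITE (10,3): turn R to N, flip to black, move to (9,3). |black|=6 — new cell
Step 3: on BLACK (9,3): turn L to W, flip to white, move to (9,2). |black|=5 — new cell
Step 4: on WHITE (9,2): turn R to N, flip to black, move to (8,2). |black|=6 — new cell
Step 5: on WHITE (8,2): turn R to E, flip to black, move to (8,3). |black|=7 — new cell
Step 6: on WHITE (8,3): turn R to S, flip to black, move to (9,3). |black|=8 — REVISIT

Answer: yes 6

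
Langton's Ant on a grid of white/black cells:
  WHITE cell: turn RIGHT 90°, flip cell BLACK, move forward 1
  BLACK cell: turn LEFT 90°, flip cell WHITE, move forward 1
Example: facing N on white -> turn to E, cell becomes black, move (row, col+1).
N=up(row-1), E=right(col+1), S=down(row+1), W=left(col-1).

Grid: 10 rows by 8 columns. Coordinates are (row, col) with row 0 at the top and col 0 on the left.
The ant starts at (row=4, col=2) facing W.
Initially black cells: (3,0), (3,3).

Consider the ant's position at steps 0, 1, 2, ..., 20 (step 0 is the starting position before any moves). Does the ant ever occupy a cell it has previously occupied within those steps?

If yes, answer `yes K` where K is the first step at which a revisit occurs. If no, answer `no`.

Answer: yes 6

Derivation:
Step 1: on WHITE (4,2): turn R to N, flip to black, move to (3,2). |black|=3 — new cell
Step 2: on WHITE (3,2): turn R to E, flip to black, move to (3,3). |black|=4 — new cell
Step 3: on BLACK (3,3): turn L to N, flip to white, move to (2,3). |black|=3 — new cell
Step 4: on WHITE (2,3): turn R to E, flip to black, move to (2,4). |black|=4 — new cell
Step 5: on WHITE (2,4): turn R to S, flip to black, move to (3,4). |black|=5 — new cell
Step 6: on WHITE (3,4): turn R to W, flip to black, move to (3,3). |black|=6 — REVISIT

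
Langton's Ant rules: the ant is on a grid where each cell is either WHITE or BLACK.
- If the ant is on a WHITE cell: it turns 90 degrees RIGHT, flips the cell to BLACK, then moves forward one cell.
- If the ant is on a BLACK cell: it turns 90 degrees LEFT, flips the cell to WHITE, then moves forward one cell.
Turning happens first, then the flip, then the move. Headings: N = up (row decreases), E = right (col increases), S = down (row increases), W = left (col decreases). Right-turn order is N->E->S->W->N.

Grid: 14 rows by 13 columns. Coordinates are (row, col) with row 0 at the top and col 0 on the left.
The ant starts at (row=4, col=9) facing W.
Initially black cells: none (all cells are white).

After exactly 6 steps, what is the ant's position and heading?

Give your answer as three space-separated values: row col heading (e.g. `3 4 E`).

Step 1: on WHITE (4,9): turn R to N, flip to black, move to (3,9). |black|=1
Step 2: on WHITE (3,9): turn R to E, flip to black, move to (3,10). |black|=2
Step 3: on WHITE (3,10): turn R to S, flip to black, move to (4,10). |black|=3
Step 4: on WHITE (4,10): turn R to W, flip to black, move to (4,9). |black|=4
Step 5: on BLACK (4,9): turn L to S, flip to white, move to (5,9). |black|=3
Step 6: on WHITE (5,9): turn R to W, flip to black, move to (5,8). |black|=4

Answer: 5 8 W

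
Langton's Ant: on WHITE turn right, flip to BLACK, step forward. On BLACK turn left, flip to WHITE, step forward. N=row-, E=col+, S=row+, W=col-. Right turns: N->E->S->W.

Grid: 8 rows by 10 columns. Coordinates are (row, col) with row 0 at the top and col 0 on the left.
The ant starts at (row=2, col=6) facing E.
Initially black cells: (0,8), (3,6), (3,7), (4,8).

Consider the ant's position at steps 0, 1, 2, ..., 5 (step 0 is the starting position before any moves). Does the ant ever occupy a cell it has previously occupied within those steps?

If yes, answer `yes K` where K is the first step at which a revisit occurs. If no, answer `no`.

Step 1: on WHITE (2,6): turn R to S, flip to black, move to (3,6). |black|=5 — new cell
Step 2: on BLACK (3,6): turn L to E, flip to white, move to (3,7). |black|=4 — new cell
Step 3: on BLACK (3,7): turn L to N, flip to white, move to (2,7). |black|=3 — new cell
Step 4: on WHITE (2,7): turn R to E, flip to black, move to (2,8). |black|=4 — new cell
Step 5: on WHITE (2,8): turn R to S, flip to black, move to (3,8). |black|=5 — new cell
No revisit within 5 steps.

Answer: no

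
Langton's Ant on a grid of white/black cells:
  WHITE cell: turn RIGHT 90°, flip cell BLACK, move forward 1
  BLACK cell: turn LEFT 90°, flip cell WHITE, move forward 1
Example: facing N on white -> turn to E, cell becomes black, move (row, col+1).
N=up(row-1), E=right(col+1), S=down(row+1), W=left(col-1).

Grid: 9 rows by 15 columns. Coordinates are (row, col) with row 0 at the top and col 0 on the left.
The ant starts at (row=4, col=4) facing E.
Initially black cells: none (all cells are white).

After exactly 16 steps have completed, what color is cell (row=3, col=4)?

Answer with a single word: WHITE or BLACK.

Step 1: on WHITE (4,4): turn R to S, flip to black, move to (5,4). |black|=1
Step 2: on WHITE (5,4): turn R to W, flip to black, move to (5,3). |black|=2
Step 3: on WHITE (5,3): turn R to N, flip to black, move to (4,3). |black|=3
Step 4: on WHITE (4,3): turn R to E, flip to black, move to (4,4). |black|=4
Step 5: on BLACK (4,4): turn L to N, flip to white, move to (3,4). |black|=3
Step 6: on WHITE (3,4): turn R to E, flip to black, move to (3,5). |black|=4
Step 7: on WHITE (3,5): turn R to S, flip to black, move to (4,5). |black|=5
Step 8: on WHITE (4,5): turn R to W, flip to black, move to (4,4). |black|=6
Step 9: on WHITE (4,4): turn R to N, flip to black, move to (3,4). |black|=7
Step 10: on BLACK (3,4): turn L to W, flip to white, move to (3,3). |black|=6
Step 11: on WHITE (3,3): turn R to N, flip to black, move to (2,3). |black|=7
Step 12: on WHITE (2,3): turn R to E, flip to black, move to (2,4). |black|=8
Step 13: on WHITE (2,4): turn R to S, flip to black, move to (3,4). |black|=9
Step 14: on WHITE (3,4): turn R to W, flip to black, move to (3,3). |black|=10
Step 15: on BLACK (3,3): turn L to S, flip to white, move to (4,3). |black|=9
Step 16: on BLACK (4,3): turn L to E, flip to white, move to (4,4). |black|=8

Answer: BLACK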